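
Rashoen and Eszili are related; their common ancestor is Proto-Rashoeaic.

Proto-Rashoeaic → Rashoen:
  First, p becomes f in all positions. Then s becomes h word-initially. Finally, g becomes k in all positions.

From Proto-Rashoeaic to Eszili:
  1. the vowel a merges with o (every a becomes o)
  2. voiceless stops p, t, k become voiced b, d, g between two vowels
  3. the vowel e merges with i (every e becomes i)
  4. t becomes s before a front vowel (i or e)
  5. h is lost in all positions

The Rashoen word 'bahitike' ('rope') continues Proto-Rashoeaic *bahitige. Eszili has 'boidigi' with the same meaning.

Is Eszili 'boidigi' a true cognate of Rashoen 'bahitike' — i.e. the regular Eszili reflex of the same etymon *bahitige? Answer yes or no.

Derive the expected Eszili reflex of *bahitige:
Eszili: start from *bahitige.
  rule 1 (vowel merger): bahitige → bohitige
  rule 2 (intervocalic voicing): bohitige → bohidige
  rule 3 (vowel merger): bohidige → bohidigi
  rule 4: no change — bohidigi
  rule 5 (h-loss): bohidigi → boidigi
  ⇒ Eszili boidigi
Eszili 'boidigi' matches the regular reflex exactly, so the pair is cognate.

yes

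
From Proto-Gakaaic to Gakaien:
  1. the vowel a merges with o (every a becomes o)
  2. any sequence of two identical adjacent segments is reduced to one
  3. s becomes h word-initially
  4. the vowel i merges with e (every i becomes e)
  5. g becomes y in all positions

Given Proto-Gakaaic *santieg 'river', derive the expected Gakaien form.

honteey

Gakaien: *santieg > sontieg > hontieg > honteeg > honteey  (by vowel merger, debuccalisation, vowel merger, unconditioned shift)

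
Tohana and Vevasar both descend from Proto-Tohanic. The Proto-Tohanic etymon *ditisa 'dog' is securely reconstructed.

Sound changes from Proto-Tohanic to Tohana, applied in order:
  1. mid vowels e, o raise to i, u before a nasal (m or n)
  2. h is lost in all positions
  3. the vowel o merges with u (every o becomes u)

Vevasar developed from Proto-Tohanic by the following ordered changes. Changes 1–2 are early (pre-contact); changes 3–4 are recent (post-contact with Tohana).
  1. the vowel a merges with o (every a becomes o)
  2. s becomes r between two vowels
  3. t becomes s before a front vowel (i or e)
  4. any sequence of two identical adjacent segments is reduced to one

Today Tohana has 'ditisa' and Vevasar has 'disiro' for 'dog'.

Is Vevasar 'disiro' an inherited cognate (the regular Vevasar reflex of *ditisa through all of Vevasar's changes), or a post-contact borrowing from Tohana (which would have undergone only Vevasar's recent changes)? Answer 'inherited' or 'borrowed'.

If inherited, *ditisa would pass through all of Vevasar's changes:
Vevasar: *ditisa > ditiso > ditiro > disiro  (by vowel merger, rhotacism, palatalisation)
If borrowed from Tohana 'ditisa' after the early changes, it would undergo only the recent ones:
  rule 3 (palatalisation): ditisa → disisa
  rule 4 (degemination): no change (disisa)
  ⇒ as a loan: disisa
Vevasar 'disiro' matches the inherited outcome exactly, so it is an inherited cognate, not a loan.

inherited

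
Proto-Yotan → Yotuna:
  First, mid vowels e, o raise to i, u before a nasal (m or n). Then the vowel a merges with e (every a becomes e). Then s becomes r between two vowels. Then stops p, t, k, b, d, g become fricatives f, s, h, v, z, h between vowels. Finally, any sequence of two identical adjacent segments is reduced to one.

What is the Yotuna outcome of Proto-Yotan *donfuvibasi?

Yotuna: start from *donfuvibasi.
  rule 1 (pre-nasal raising): donfuvibasi → dunfuvibasi
  rule 2 (vowel merger): dunfuvibasi → dunfuvibesi
  rule 3 (rhotacism): dunfuvibesi → dunfuviberi
  rule 4 (intervocalic lenition): dunfuviberi → dunfuviveri
  rule 5: no change — dunfuviveri
  ⇒ Yotuna dunfuviveri

dunfuviveri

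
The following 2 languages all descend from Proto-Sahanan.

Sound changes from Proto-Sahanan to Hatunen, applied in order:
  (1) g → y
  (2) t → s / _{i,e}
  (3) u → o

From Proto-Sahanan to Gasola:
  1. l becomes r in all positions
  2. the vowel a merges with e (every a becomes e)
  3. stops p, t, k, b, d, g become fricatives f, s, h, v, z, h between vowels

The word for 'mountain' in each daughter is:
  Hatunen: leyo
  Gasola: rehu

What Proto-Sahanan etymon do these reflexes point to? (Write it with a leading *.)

*legu

Position 4: Hatunen has o, Gasola has u. Gasola preserves u here (none of its changes turn any other segment into u), so the proto-segment is *u.
Position 1: Hatunen has l, Gasola has r. Hatunen preserves l here (none of its changes turn any other segment into l), so the proto-segment is *l.
Position 3: Hatunen has y, Gasola has h. Taking the neighbouring segments as reconstructed: Hatunen y could go back to *g or *y; Gasola h could go back to *k or *g or *h — the one source consistent with every daughter is *g.
Verify the candidate proto-form against each daughter:
Hatunen: *legu > leyu > leyo  (by unconditioned shift, vowel merger)
Gasola: start from *legu.
  rule 1 (unconditioned shift): legu → regu
  rule 2: no change — regu
  rule 3 (intervocalic lenition): regu → rehu
  ⇒ Gasola rehu
*legu is the unique common source.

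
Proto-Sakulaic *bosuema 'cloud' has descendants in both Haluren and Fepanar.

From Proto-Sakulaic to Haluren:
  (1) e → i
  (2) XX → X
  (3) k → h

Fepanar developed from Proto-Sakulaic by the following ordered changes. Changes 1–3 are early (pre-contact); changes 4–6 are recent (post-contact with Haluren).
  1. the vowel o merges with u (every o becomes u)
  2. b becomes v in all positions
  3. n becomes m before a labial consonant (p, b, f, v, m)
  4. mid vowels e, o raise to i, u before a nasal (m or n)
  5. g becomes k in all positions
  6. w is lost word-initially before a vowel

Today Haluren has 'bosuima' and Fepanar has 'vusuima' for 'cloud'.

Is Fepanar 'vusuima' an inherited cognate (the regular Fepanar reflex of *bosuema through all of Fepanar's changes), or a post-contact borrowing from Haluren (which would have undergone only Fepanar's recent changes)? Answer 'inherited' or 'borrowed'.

inherited

If inherited, *bosuema would pass through all of Fepanar's changes:
Fepanar: *bosuema > busuema > vusuema > vusuima  (by vowel merger, unconditioned shift, pre-nasal raising)
If borrowed from Haluren 'bosuima' after the early changes, it would undergo only the recent ones:
  rule 4 (pre-nasal raising): no change (bosuima)
  rule 5 (unconditioned shift): no change (bosuima)
  rule 6 (glide loss): no change (bosuima)
  ⇒ as a loan: bosuima
Fepanar 'vusuima' matches the inherited outcome exactly, so it is an inherited cognate, not a loan.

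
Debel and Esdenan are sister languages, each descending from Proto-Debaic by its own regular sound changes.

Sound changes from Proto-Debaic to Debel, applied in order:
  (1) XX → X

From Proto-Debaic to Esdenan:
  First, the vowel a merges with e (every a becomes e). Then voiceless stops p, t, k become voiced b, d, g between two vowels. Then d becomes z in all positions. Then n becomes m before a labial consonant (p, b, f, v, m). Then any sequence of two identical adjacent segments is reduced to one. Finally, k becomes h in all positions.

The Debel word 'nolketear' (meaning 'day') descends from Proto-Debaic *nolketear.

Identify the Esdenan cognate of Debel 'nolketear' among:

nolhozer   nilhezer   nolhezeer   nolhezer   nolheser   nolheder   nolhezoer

nolhezer

Esdenan: *nolketear
  nolketear → nolketeer   [vowel merger]
  nolketeer → nolkedeer   [intervocalic voicing]
  nolkedeer → nolkezeer   [unconditioned shift]
  nolkezeer (rule 4 does not apply)
  nolkezeer → nolkezer   [degemination]
  nolkezer → nolhezer   [unconditioned shift]
  giving Esdenan nolhezer.
The other candidates each miss or misapply at least one Esdenan change.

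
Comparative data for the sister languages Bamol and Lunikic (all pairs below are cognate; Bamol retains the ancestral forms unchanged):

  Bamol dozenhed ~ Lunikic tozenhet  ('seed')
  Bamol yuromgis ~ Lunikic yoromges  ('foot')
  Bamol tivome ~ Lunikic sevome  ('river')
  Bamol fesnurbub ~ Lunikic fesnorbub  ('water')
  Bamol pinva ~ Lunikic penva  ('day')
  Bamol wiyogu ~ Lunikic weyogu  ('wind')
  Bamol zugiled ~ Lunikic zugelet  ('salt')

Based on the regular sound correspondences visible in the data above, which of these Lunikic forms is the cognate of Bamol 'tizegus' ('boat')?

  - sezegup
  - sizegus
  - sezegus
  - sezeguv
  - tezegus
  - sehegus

tivome ~ sevome — Bamol t corresponds to Lunikic s word-initially before a front vowel.
yuromgis ~ yoromges, wiyogu ~ weyogu — Bamol i corresponds to Lunikic e after a consonant, before a consonant other than r, m, n, p, b, f, v.
Applying these to Bamol 'tizegus':
  tizegus → sizegus   (t→s word-initially before a front vowel)
  sizegus → sezegus   (i→e after a consonant, before a consonant other than r, m, n, p, b, f, v)
So the Lunikic cognate is 'sezegus'.

sezegus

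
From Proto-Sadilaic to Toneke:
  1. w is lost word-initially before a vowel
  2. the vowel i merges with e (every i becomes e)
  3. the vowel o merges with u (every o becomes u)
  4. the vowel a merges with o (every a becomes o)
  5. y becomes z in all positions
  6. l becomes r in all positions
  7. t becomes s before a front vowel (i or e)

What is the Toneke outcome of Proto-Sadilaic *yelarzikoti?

Toneke: *yelarzikoti > yelarzekote > yelarzekute > yelorzekute > zelorzekute > zerorzekute > zerorzekuse  (by vowel merger, vowel merger, vowel merger, unconditioned shift, unconditioned shift, palatalisation)

zerorzekuse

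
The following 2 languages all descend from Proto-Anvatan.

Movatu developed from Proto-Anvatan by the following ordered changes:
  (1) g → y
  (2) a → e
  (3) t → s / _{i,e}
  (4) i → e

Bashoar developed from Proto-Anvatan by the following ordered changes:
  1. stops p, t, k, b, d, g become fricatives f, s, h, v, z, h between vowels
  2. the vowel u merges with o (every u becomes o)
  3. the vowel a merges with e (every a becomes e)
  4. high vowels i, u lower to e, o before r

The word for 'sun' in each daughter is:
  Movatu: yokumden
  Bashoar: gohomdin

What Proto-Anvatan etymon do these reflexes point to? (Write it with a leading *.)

Position 3: Movatu has k, Bashoar has h. Movatu preserves k here (none of its changes turn any other segment into k), so the proto-segment is *k.
Position 7: Movatu has e, Bashoar has i. Bashoar preserves i here (none of its changes turn any other segment into i), so the proto-segment is *i.
Verify the candidate proto-form against each daughter:
Movatu: *gokumdin > yokumdin > yokumden  (by unconditioned shift, vowel merger)
Bashoar: *gokumdin > gohumdin > gohomdin  (by intervocalic lenition, vowel merger)
Only *gokumdin yields all of Movatu yokumden, Bashoar gohomdin.

*gokumdin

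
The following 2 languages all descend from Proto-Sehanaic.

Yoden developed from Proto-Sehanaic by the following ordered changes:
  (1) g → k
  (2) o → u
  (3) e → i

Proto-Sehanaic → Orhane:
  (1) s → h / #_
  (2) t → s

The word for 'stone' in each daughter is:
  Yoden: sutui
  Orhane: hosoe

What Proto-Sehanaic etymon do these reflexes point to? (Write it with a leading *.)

Position 4: Yoden has u, Orhane has o. Orhane preserves o here (none of its changes turn any other segment into o), so the proto-segment is *o.
Position 5: Yoden has i, Orhane has e. Orhane preserves e here (none of its changes turn any other segment into e), so the proto-segment is *e.
Continuing position by position gives *sotoe; check it forward:
Yoden: start from *sotoe.
  rule 1: no change — sotoe
  rule 2 (vowel merger): sotoe → sutue
  rule 3 (vowel merger): sutue → sutui
  ⇒ Yoden sutui
Orhane: *sotoe
  sotoe → hotoe   [debuccalisation]
  hotoe → hosoe   [unconditioned shift]
  giving Orhane hosoe.
*sotoe is the unique common source.

*sotoe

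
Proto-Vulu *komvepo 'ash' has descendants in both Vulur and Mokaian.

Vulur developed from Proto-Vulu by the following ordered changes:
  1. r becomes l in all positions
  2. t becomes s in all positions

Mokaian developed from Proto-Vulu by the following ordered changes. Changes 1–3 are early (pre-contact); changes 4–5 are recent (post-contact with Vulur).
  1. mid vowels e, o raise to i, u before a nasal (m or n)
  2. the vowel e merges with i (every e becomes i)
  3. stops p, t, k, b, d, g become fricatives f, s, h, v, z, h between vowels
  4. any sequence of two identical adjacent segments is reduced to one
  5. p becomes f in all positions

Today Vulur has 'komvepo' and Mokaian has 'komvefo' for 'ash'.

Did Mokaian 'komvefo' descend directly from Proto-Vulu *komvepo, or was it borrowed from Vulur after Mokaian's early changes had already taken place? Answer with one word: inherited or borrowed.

borrowed

If inherited, *komvepo would pass through all of Mokaian's changes:
Mokaian: *komvepo > kumvepo > kumvipo > kumvifo  (by pre-nasal raising, vowel merger, intervocalic lenition)
If borrowed from Vulur 'komvepo' after the early changes, it would undergo only the recent ones:
  rule 4 (degemination): no change (komvepo)
  rule 5 (unconditioned shift): komvepo → komvefo
  ⇒ as a loan: komvefo
Mokaian 'komvefo' matches the loan outcome 'komvefo', not the inherited 'kumvifo' — it skipped the early Mokaian changes, so it was borrowed from Vulur.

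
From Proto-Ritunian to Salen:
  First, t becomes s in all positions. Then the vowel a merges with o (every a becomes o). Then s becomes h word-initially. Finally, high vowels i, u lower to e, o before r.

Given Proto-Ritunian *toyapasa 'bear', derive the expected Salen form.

Salen: *toyapasa
  toyapasa → soyapasa   [unconditioned shift]
  soyapasa → soyoposo   [vowel merger]
  soyoposo → hoyoposo   [debuccalisation]
  hoyoposo (rule 4 does not apply)
  giving Salen hoyoposo.

hoyoposo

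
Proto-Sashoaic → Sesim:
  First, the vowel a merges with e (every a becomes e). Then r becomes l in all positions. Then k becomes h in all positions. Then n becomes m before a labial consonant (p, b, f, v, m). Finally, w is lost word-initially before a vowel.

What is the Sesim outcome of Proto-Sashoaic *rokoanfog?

lohoemfog

Sesim: *rokoanfog > rokoenfog > lokoenfog > lohoenfog > lohoemfog  (by vowel merger, unconditioned shift, unconditioned shift, nasal place assimilation)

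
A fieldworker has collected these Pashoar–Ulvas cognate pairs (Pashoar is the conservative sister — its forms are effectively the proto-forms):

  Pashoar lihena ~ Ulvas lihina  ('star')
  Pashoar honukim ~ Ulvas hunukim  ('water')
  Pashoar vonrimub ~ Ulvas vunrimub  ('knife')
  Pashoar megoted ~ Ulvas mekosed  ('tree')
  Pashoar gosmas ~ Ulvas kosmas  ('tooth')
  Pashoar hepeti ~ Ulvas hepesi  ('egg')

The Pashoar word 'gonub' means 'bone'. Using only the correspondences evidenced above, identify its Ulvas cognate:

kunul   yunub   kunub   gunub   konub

kunub

gosmas ~ kosmas — Pashoar g corresponds to Ulvas k word-initially before a back vowel.
honukim ~ hunukim, vonrimub ~ vunrimub — Pashoar o corresponds to Ulvas u after a consonant, before a nasal.
Applying these to Pashoar 'gonub':
  gonub → konub   (g→k word-initially before a back vowel)
  konub → kunub   (o→u after a consonant, before a nasal)
So the Ulvas cognate is 'kunub'.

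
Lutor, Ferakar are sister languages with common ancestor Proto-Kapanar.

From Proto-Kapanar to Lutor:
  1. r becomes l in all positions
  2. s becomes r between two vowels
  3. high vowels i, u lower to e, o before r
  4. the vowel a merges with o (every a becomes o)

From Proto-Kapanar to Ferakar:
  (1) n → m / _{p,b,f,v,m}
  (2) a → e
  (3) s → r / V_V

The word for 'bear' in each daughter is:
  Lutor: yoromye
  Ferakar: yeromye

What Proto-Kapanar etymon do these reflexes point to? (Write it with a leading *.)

*yasomye

Position 2: Lutor has o, Ferakar has e. Taking the neighbouring segments as reconstructed: Lutor o could go back to *a or *o or *u; Ferakar e could go back to *a or *e — the one source consistent with every daughter is *a.
Position 3: Lutor has r, Ferakar has r. In Lutor, r can only continue *s, so the proto-segment is *s.
Verify the candidate proto-form against each daughter:
Lutor: start from *yasomye.
  rule 1: no change — yasomye
  rule 2 (rhotacism): yasomye → yaromye
  rule 3: no change — yaromye
  rule 4 (vowel merger): yaromye → yoromye
  ⇒ Lutor yoromye
Ferakar: start from *yasomye.
  rule 1: no change — yasomye
  rule 2 (vowel merger): yasomye → yesomye
  rule 3 (rhotacism): yesomye → yeromye
  ⇒ Ferakar yeromye
*yasomye is the unique common source.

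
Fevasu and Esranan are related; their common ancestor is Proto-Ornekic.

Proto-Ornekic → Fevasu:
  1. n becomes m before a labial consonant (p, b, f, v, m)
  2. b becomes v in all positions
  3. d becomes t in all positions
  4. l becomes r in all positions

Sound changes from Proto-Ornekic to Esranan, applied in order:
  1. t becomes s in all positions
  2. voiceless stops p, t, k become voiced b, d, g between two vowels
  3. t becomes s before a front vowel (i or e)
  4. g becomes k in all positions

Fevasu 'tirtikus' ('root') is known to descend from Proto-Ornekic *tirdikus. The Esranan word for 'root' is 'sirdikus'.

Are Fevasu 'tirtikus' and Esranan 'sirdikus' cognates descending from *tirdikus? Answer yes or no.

Derive the expected Esranan reflex of *tirdikus:
Esranan: *tirdikus > sirdikus > sirdigus > sirdikus  (by unconditioned shift, intervocalic voicing, unconditioned shift)
Esranan 'sirdikus' matches the regular reflex exactly, so the pair is cognate.

yes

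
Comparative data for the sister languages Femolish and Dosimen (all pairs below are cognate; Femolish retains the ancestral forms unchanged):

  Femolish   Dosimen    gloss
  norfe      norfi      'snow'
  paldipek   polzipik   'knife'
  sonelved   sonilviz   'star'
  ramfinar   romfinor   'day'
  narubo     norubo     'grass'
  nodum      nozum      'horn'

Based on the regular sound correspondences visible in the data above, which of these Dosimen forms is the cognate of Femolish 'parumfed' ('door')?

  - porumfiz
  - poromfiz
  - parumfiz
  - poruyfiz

porumfiz

ramfinar ~ romfinor, narubo ~ norubo — Femolish a corresponds to Dosimen o after a consonant, before r.
paldipek ~ polzipik, sonelved ~ sonilviz — Femolish e corresponds to Dosimen i after a consonant, before a consonant other than r, m, n, p, b, f, v.
sonelved ~ sonilviz — Femolish d corresponds to Dosimen z word-finally.
Applying these to Femolish 'parumfed':
  parumfed → porumfed   (a→o after a consonant, before r)
  porumfed → porumfid   (e→i after a consonant, before a consonant other than r, m, n, p, b, f, v)
  porumfid → porumfiz   (d→z word-finally)
So the Dosimen cognate is 'porumfiz'.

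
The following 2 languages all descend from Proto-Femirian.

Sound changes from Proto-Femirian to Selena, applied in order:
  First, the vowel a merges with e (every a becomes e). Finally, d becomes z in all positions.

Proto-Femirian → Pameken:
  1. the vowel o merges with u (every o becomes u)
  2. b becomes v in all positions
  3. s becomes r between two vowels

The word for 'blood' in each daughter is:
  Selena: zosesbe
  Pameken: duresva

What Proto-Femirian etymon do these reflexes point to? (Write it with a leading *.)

*dosesba

Position 2: Selena has o, Pameken has u. Selena preserves o here (none of its changes turn any other segment into o), so the proto-segment is *o.
Position 1: Selena has z, Pameken has d. Pameken preserves d here (none of its changes turn any other segment into d), so the proto-segment is *d.
Continuing position by position gives *dosesba; check it forward:
Selena: *dosesba > dosesbe > zosesbe  (by vowel merger, unconditioned shift)
Pameken: start from *dosesba.
  rule 1 (vowel merger): dosesba → dusesba
  rule 2 (unconditioned shift): dusesba → dusesva
  rule 3 (rhotacism): dusesva → duresva
  ⇒ Pameken duresva
*dosesba is the unique common source.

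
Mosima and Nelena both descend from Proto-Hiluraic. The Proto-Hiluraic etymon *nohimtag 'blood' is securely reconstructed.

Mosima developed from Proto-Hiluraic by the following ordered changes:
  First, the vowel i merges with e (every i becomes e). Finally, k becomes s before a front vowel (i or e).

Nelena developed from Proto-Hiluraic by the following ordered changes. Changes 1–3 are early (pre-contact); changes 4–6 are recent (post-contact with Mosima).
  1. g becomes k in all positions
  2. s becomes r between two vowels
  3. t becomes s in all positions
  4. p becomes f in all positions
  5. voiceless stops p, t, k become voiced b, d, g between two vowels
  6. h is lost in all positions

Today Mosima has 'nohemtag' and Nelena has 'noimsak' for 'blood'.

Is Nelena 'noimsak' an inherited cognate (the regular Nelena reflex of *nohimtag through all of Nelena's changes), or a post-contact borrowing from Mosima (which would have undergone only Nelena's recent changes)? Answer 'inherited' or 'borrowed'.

If inherited, *nohimtag would pass through all of Nelena's changes:
Nelena: *nohimtag > nohimtak > nohimsak > noimsak  (by unconditioned shift, unconditioned shift, h-loss)
If borrowed from Mosima 'nohemtag' after the early changes, it would undergo only the recent ones:
  rule 4 (unconditioned shift): no change (nohemtag)
  rule 5 (intervocalic voicing): no change (nohemtag)
  rule 6 (h-loss): nohemtag → noemtag
  ⇒ as a loan: noemtag
Nelena 'noimsak' matches the inherited outcome exactly, so it is an inherited cognate, not a loan.

inherited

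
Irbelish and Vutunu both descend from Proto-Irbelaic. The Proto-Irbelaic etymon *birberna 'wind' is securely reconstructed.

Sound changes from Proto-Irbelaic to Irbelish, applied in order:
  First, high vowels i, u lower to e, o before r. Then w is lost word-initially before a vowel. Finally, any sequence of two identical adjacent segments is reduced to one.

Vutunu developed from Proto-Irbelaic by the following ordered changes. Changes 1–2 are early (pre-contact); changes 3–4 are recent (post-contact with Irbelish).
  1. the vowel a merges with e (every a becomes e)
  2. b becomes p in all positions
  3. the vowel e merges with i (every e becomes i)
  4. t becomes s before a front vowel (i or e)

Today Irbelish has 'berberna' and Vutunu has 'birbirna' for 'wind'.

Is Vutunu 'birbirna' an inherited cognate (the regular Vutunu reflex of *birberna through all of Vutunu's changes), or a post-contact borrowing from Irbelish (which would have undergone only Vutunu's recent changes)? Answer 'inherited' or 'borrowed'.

If inherited, *birberna would pass through all of Vutunu's changes:
Vutunu: *birberna > birberne > pirperne > pirpirni  (by vowel merger, unconditioned shift, vowel merger)
If borrowed from Irbelish 'berberna' after the early changes, it would undergo only the recent ones:
  rule 3 (vowel merger): berberna → birbirna
  rule 4 (palatalisation): no change (birbirna)
  ⇒ as a loan: birbirna
Vutunu 'birbirna' matches the loan outcome 'birbirna', not the inherited 'pirpirni' — it skipped the early Vutunu changes, so it was borrowed from Irbelish.

borrowed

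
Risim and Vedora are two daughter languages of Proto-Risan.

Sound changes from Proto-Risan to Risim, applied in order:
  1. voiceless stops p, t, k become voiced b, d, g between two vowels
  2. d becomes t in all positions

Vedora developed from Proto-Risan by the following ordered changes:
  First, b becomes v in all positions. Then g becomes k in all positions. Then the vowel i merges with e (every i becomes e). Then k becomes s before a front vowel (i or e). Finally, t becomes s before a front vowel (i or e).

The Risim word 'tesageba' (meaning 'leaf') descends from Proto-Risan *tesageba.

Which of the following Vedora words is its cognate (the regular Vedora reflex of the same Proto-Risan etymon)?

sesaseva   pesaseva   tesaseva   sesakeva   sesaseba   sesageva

Vedora: *tesageba
  tesageba → tesageva   [unconditioned shift]
  tesageva → tesakeva   [unconditioned shift]
  tesakeva (rule 3 does not apply)
  tesakeva → tesaseva   [palatalisation]
  tesaseva → sesaseva   [palatalisation]
  giving Vedora sesaseva.

sesaseva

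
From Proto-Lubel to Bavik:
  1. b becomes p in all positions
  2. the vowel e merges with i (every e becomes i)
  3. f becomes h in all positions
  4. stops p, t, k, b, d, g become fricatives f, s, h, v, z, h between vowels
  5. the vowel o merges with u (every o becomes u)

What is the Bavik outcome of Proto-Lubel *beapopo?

piafufu

Bavik: start from *beapopo.
  rule 1 (unconditioned shift): beapopo → peapopo
  rule 2 (vowel merger): peapopo → piapopo
  rule 3: no change — piapopo
  rule 4 (intervocalic lenition): piapopo → piafofo
  rule 5 (vowel merger): piafofo → piafufu
  ⇒ Bavik piafufu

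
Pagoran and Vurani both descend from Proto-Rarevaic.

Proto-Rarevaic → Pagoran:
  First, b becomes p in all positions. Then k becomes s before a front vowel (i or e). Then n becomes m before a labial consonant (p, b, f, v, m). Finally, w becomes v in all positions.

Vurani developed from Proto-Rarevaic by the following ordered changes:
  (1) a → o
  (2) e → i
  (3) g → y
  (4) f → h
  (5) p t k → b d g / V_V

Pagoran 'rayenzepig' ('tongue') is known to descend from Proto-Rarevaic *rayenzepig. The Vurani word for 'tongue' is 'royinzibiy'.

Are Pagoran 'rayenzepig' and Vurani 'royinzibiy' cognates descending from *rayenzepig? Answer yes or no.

yes

Derive the expected Vurani reflex of *rayenzepig:
Vurani: start from *rayenzepig.
  rule 1 (vowel merger): rayenzepig → royenzepig
  rule 2 (vowel merger): royenzepig → royinzipig
  rule 3 (unconditioned shift): royinzipig → royinzipiy
  rule 4: no change — royinzipiy
  rule 5 (intervocalic voicing): royinzipiy → royinzibiy
  ⇒ Vurani royinzibiy
Vurani 'royinzibiy' matches the regular reflex exactly, so the pair is cognate.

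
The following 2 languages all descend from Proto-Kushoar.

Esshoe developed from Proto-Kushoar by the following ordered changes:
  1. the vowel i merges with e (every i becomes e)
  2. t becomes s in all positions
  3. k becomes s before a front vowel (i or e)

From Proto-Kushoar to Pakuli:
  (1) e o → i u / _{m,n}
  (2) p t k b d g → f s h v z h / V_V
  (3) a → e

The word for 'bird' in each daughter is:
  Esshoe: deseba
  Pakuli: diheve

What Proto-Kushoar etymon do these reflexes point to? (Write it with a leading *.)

*dikeba

Position 2: Esshoe has e, Pakuli has i. Taking the neighbouring segments as reconstructed: Esshoe e could go back to *e or *i; Pakuli i can only go back to *i — the one source consistent with every daughter is *i.
Position 5: Esshoe has b, Pakuli has v. Esshoe preserves b here (none of its changes turn any other segment into b), so the proto-segment is *b.
Position 3: Esshoe has s, Pakuli has h. Taking the neighbouring segments as reconstructed: Esshoe s could go back to *t or *k or *s; Pakuli h could go back to *k or *g or *h — the one source consistent with every daughter is *k.
Continuing position by position gives *dikeba; check it forward:
Esshoe: *dikeba
  dikeba → dekeba   [vowel merger]
  dekeba (rule 2 does not apply)
  dekeba → deseba   [palatalisation]
  giving Esshoe deseba.
Pakuli: *dikeba > diheva > diheve  (by intervocalic lenition, vowel merger)
Only *dikeba yields all of Esshoe deseba, Pakuli diheve.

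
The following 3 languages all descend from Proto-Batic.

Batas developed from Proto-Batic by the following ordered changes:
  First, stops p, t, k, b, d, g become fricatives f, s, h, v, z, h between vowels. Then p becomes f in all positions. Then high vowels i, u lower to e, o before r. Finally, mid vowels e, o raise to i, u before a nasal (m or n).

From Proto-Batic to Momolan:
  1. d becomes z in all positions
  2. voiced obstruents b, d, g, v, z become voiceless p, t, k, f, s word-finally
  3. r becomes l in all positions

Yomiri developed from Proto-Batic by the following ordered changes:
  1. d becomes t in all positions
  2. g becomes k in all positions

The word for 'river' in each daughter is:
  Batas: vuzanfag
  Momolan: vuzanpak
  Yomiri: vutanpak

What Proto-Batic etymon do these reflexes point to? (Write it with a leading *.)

Position 8: Batas has g, Momolan has k, Yomiri has k. Batas preserves g here (none of its changes turn any other segment into g), so the proto-segment is *g.
Position 6: Batas has f, Momolan has p, Yomiri has p. Yomiri preserves p here (none of its changes turn any other segment into p), so the proto-segment is *p.
Continuing position by position gives *vudanpag; check it forward:
Batas: start from *vudanpag.
  rule 1 (intervocalic lenition): vudanpag → vuzanpag
  rule 2 (unconditioned shift): vuzanpag → vuzanfag
  rule 3: no change — vuzanfag
  rule 4: no change — vuzanfag
  ⇒ Batas vuzanfag
Momolan: *vudanpag
  vudanpag → vuzanpag   [unconditioned shift]
  vuzanpag → vuzanpak   [final devoicing]
  vuzanpak (rule 3 does not apply)
  giving Momolan vuzanpak.
Yomiri: *vudanpag
  vudanpag → vutanpag   [unconditioned shift]
  vutanpag → vutanpak   [unconditioned shift]
  giving Yomiri vutanpak.
No other proto-form is consistent with every reflex, so the reconstruction is *vudanpag.

*vudanpag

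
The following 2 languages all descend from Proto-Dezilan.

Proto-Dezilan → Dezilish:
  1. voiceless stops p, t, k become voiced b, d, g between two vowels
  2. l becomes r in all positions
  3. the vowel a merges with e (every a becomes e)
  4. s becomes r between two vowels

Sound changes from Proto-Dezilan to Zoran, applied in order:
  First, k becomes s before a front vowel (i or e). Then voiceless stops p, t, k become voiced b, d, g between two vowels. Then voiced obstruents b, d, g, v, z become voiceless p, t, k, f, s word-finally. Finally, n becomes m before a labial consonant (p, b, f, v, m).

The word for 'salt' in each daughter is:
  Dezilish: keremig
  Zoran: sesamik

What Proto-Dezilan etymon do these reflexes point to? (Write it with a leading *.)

Position 1: Dezilish has k, Zoran has s. Dezilish preserves k here (none of its changes turn any other segment into k), so the proto-segment is *k.
Position 3: Dezilish has r, Zoran has s. Taking the neighbouring segments as reconstructed: Dezilish r could go back to *s or *l or *r; Zoran s can only go back to *s — the one source consistent with every daughter is *s.
Position 7: Dezilish has g, Zoran has k. Taking the neighbouring segments as reconstructed: Dezilish g can only go back to *g; Zoran k could go back to *k or *g — the one source consistent with every daughter is *g.
Verify the candidate proto-form against each daughter:
Dezilish: *kesamig
  kesamig (rule 1 does not apply)
  kesamig (rule 2 does not apply)
  kesamig → kesemig   [vowel merger]
  kesemig → keremig   [rhotacism]
  giving Dezilish keremig.
Zoran: start from *kesamig.
  rule 1 (palatalisation): kesamig → sesamig
  rule 2: no change — sesamig
  rule 3 (final devoicing): sesamig → sesamik
  rule 4: no change — sesamik
  ⇒ Zoran sesamik
No other proto-form is consistent with every reflex, so the reconstruction is *kesamig.

*kesamig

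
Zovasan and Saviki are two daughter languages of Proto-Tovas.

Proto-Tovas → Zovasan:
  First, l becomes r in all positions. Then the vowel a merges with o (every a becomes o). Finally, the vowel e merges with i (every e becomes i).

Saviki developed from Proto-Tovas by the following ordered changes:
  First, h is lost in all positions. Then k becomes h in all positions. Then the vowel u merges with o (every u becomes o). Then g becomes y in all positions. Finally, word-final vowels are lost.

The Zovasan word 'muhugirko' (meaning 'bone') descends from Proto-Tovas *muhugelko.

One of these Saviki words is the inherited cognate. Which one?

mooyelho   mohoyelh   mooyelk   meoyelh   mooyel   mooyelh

mooyelh

Saviki: start from *muhugelko.
  rule 1 (h-loss): muhugelko → muugelko
  rule 2 (unconditioned shift): muugelko → muugelho
  rule 3 (vowel merger): muugelho → moogelho
  rule 4 (unconditioned shift): moogelho → mooyelho
  rule 5 (apocope): mooyelho → mooyelh
  ⇒ Saviki mooyelh
Among the options, 'mooyelh' alone shows every Saviki change applied in order.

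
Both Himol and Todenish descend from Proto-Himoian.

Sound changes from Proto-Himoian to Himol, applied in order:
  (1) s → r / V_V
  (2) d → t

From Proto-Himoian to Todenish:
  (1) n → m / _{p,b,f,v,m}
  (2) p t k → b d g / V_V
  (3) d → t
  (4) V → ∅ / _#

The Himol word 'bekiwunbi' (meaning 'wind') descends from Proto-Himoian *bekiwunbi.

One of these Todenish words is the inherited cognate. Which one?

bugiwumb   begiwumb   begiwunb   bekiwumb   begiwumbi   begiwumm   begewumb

begiwumb

Todenish: *bekiwunbi > bekiwumbi > begiwumbi > begiwumb  (by nasal place assimilation, intervocalic voicing, apocope)
The other candidates each miss or misapply at least one Todenish change.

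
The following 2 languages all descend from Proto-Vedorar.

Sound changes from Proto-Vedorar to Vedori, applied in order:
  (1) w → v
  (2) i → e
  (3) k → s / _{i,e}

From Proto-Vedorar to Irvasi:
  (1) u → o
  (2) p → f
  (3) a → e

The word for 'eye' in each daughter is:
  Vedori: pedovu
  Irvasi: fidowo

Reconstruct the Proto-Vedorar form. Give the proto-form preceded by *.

Position 2: Vedori has e, Irvasi has i. Irvasi preserves i here (none of its changes turn any other segment into i), so the proto-segment is *i.
Position 5: Vedori has v, Irvasi has w. Irvasi preserves w here (none of its changes turn any other segment into w), so the proto-segment is *w.
Position 1: Vedori has p, Irvasi has f. Vedori preserves p here (none of its changes turn any other segment into p), so the proto-segment is *p.
This points to *pidowu. Verify forward in each daughter:
Vedori: start from *pidowu.
  rule 1 (unconditioned shift): pidowu → pidovu
  rule 2 (vowel merger): pidovu → pedovu
  rule 3: no change — pedovu
  ⇒ Vedori pedovu
Irvasi: *pidowu > pidowo > fidowo  (by vowel merger, unconditioned shift)
No other proto-form is consistent with every reflex, so the reconstruction is *pidowu.

*pidowu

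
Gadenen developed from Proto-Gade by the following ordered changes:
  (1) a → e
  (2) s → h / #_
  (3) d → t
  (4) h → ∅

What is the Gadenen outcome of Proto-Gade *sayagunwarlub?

Gadenen: start from *sayagunwarlub.
  rule 1 (vowel merger): sayagunwarlub → seyegunwerlub
  rule 2 (debuccalisation): seyegunwerlub → heyegunwerlub
  rule 3: no change — heyegunwerlub
  rule 4 (h-loss): heyegunwerlub → eyegunwerlub
  ⇒ Gadenen eyegunwerlub

eyegunwerlub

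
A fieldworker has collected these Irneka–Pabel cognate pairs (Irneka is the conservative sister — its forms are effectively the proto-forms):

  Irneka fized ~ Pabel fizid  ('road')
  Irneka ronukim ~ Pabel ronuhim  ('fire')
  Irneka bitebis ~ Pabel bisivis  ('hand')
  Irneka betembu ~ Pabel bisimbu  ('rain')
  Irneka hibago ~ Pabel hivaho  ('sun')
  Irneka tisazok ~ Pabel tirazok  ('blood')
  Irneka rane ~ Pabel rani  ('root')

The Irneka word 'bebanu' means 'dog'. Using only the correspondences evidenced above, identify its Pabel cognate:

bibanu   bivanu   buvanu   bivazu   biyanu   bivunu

bitebis ~ bisivis — Irneka e corresponds to Pabel i after a consonant, before a labial obstruent.
hibago ~ hivaho — Irneka b corresponds to Pabel v between vowels (before a back vowel).
Applying these to Irneka 'bebanu':
  bebanu → bibanu   (e→i after a consonant, before a labial obstruent)
  bibanu → bivanu   (b→v between vowels (before a back vowel))
So the Pabel cognate is 'bivanu'.

bivanu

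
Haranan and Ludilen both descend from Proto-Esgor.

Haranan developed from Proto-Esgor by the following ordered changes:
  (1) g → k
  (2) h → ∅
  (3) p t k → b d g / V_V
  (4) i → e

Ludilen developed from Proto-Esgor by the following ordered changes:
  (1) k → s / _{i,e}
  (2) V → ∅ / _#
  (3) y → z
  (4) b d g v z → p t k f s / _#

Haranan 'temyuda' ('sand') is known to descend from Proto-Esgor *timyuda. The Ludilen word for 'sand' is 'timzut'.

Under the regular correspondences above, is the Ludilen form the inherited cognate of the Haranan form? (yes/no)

Derive the expected Ludilen reflex of *timyuda:
Ludilen: *timyuda
  timyuda (rule 1 does not apply)
  timyuda → timyud   [apocope]
  timyud → timzud   [unconditioned shift]
  timzud → timzut   [final devoicing]
  giving Ludilen timzut.
Ludilen 'timzut' matches the regular reflex exactly, so the pair is cognate.

yes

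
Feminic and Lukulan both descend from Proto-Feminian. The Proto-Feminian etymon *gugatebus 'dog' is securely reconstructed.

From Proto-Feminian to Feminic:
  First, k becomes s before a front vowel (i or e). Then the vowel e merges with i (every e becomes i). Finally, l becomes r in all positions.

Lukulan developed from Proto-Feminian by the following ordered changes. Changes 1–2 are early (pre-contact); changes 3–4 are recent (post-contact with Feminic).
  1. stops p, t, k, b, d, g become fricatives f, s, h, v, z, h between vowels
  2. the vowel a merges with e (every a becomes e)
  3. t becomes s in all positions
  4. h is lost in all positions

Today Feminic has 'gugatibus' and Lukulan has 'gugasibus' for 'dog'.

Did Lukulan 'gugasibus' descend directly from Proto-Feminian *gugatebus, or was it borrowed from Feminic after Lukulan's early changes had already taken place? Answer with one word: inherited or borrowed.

If inherited, *gugatebus would pass through all of Lukulan's changes:
Lukulan: *gugatebus
  gugatebus → guhasevus   [intervocalic lenition]
  guhasevus → guhesevus   [vowel merger]
  guhesevus (rule 3 does not apply)
  guhesevus → guesevus   [h-loss]
  giving Lukulan guesevus.
If borrowed from Feminic 'gugatibus' after the early changes, it would undergo only the recent ones:
  rule 3 (unconditioned shift): gugatibus → gugasibus
  rule 4 (h-loss): no change (gugasibus)
  ⇒ as a loan: gugasibus
Lukulan 'gugasibus' matches the loan outcome 'gugasibus', not the inherited 'guesevus' — it skipped the early Lukulan changes, so it was borrowed from Feminic.

borrowed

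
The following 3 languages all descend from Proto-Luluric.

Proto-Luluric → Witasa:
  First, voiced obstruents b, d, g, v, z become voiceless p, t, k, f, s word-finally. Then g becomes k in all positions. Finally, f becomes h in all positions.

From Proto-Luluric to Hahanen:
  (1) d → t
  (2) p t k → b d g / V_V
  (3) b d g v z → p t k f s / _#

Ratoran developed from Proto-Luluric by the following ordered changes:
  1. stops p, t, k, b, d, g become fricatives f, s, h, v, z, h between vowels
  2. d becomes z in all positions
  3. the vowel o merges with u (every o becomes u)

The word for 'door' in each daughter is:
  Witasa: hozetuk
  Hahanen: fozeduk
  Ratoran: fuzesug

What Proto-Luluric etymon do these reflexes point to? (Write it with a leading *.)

*fozetug

Position 5: Witasa has t, Hahanen has d, Ratoran has s. Taking the neighbouring segments as reconstructed: Witasa t can only go back to *t; Hahanen d could go back to *t or *d; Ratoran s could go back to *t or *s — the one source consistent with every daughter is *t.
Position 1: Witasa has h, Hahanen has f, Ratoran has f. Taking the neighbouring segments as reconstructed: Witasa h could go back to *f or *h; Hahanen f can only go back to *f; Ratoran f can only go back to *f — the one source consistent with every daughter is *f.
Position 7: Witasa has k, Hahanen has k, Ratoran has g. Ratoran preserves g here (none of its changes turn any other segment into g), so the proto-segment is *g.
This points to *fozetug. Verify forward in each daughter:
Witasa: *fozetug > fozetuk > hozetuk  (by final devoicing, unconditioned shift)
Hahanen: *fozetug
  fozetug (rule 1 does not apply)
  fozetug → fozedug   [intervocalic voicing]
  fozedug → fozeduk   [final devoicing]
  giving Hahanen fozeduk.
Ratoran: start from *fozetug.
  rule 1 (intervocalic lenition): fozetug → fozesug
  rule 2: no change — fozesug
  rule 3 (vowel merger): fozesug → fuzesug
  ⇒ Ratoran fuzesug
Only *fozetug yields all of Witasa hozetuk, Hahanen fozeduk, Ratoran fuzesug.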